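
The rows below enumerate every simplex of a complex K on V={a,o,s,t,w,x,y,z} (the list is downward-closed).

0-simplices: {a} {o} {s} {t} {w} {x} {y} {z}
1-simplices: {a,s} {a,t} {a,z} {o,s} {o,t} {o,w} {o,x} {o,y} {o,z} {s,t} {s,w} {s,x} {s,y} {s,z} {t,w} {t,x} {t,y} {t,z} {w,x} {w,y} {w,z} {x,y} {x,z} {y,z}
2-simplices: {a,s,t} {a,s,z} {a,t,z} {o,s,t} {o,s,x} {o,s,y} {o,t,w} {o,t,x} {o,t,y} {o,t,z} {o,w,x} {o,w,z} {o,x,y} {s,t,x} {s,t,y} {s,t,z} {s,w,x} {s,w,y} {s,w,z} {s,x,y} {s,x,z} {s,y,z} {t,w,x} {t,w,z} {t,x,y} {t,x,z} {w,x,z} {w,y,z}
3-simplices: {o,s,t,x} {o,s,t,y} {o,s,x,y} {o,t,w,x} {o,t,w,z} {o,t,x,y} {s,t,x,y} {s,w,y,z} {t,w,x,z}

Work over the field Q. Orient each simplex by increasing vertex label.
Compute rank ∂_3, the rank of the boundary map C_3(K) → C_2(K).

rank∂_3=8

n_0=8 n_1=24 n_2=28 n_3=9  [Q]
∂1: piv[as,at,az,os,ow,ox,oy] rk=7  ker:ot,oz,st,sw,sx,sy,sz,tw,tx,ty,tz,wx,wy,wz,xy,xz,yz
∂2: piv[ast,asz,atz,ost,osx,osy,otw,otx,oty,otz,owx,owz,oxy,swx,swy,sxz,syz] rk=17  ker:stx,sty,stz,swz,sxy,twx,twz,txy,txz,wxz,wyz
∂3: piv[ostx,osty,osxy,otwx,otwz,otxy,swyz,twxz] rk=8  ker:stxy
rk∂_3=8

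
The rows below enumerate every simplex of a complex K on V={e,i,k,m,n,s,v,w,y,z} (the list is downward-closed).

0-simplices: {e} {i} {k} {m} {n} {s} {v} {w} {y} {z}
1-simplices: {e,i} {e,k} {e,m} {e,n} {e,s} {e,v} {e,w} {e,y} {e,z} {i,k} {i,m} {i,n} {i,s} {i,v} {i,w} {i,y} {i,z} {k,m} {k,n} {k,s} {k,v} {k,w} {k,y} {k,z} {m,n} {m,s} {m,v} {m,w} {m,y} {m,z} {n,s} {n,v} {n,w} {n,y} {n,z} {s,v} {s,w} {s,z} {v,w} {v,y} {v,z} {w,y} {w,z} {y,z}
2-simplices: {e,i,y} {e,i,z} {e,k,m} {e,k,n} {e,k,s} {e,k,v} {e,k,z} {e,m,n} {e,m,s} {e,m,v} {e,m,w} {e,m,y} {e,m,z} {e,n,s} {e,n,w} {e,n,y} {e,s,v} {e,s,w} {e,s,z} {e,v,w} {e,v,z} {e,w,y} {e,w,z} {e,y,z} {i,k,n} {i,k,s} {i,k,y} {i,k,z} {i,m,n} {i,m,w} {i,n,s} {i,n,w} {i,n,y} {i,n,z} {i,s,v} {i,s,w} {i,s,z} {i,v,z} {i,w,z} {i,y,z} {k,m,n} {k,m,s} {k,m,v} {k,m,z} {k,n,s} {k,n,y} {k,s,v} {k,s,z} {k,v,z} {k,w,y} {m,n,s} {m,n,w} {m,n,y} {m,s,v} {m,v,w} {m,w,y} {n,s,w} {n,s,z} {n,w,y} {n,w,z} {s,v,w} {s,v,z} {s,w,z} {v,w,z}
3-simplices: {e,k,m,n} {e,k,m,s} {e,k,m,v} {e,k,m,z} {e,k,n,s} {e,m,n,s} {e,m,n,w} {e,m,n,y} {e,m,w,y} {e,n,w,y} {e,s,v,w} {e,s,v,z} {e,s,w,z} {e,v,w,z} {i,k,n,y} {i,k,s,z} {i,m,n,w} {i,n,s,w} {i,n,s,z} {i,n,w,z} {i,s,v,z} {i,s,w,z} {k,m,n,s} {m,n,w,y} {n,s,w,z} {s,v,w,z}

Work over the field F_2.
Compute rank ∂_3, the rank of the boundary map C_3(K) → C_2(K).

n_0=10 n_1=44 n_2=64 n_3=26  [Z2]
∂1: piv[ei,ek,em,en,es,ev,ew,ey,ez] rk=9  ker:ik,im,in,is,iv,iw,iy,iz,km,kn,ks,kv,kw,ky,kz,mn,ms,mv,mw,my,mz,ns,nv,nw,ny,nz,sv,sw,sz,vw,vy,vz,wy,wz,yz
∂2: piv[eiy,eiz,ekm,ekn,eks,ekv,ekz,emn,ems,emv,emw,emy,emz,ens,enw,eny,esv,esw,esz,evw,evz,ewy,ewz,eyz,ikn,iks,iky,ikz,imn,imw,inz,isv,kwy] rk=33  ker:ins,inw,iny,isw,isz,ivz,iwz,iyz,kmn,kms,kmv,kmz,kns,kny,ksv,ksz,kvz,mns,mnw,mny,msv,mvw,mwy,nsw,nsz,nwy,nwz,svw,svz,swz,vwz
∂3: piv[ekmn,ekms,ekmv,ekmz,ekns,emns,emnw,emny,emwy,enwy,esvw,esvz,eswz,evwz,ikny,iksz,imnw,insw,insz,inwz,isvz,iswz] rk=22  ker:kmns,mnwy,nswz,svwz
rk∂_3=22

rank∂_3=22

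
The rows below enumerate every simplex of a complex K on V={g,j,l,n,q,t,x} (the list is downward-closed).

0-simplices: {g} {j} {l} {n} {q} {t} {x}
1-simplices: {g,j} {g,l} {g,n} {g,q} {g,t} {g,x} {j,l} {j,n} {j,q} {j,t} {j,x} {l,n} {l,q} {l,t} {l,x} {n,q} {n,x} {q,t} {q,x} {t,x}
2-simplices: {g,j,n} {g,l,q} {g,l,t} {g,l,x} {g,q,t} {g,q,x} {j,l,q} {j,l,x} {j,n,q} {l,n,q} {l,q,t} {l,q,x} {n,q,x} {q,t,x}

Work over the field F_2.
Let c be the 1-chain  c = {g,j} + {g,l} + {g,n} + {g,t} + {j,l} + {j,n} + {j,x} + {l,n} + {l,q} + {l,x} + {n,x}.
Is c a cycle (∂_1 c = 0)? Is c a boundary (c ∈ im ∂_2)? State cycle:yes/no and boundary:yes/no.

n_0=7 n_1=20 n_2=14  [Z2]
∂1: piv[gj,gl,gn,gq,gt,gx] rk=6  ker:jl,jn,jq,jt,jx,ln,lq,lt,lx,nq,nx,qt,qx,tx
∂2: piv[gjn,glq,glt,glx,gqt,gqx,jlq,jlx,jnq,lnq,nqx,qtx] rk=12  ker:lqt,lqx
∂1c = {l} + {q} + {t} + {x}

cycle:no boundary:no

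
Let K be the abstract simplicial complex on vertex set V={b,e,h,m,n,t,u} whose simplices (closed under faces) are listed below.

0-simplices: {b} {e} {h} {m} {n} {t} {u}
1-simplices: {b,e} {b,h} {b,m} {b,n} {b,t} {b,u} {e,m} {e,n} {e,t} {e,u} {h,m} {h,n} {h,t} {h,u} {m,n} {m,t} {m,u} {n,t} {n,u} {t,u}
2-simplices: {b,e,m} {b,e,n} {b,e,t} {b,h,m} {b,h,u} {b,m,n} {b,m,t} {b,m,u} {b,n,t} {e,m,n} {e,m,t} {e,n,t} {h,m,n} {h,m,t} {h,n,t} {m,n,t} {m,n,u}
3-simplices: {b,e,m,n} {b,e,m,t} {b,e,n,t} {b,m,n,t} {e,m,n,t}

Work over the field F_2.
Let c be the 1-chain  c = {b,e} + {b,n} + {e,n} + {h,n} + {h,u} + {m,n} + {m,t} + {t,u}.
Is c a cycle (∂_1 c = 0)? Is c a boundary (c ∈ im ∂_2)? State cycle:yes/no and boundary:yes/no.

cycle:yes boundary:no

n_0=7 n_1=20 n_2=17 n_3=5  [Z2]
∂1: piv[be,bh,bm,bn,bt,bu] rk=6  ker:em,en,et,eu,hm,hn,ht,hu,mn,mt,mu,nt,nu,tu
∂2: piv[bem,ben,bet,bhm,bhu,bmn,bmt,bmu,bnt,hmn,hmt,mnu] rk=12  ker:emn,emt,ent,hnt,mnt
∂3: piv[bemn,bemt,bent,bmnt] rk=4  ker:emnt
∂1c = 0
c vs im∂2: residual ≠ 0 ⇒ not boundary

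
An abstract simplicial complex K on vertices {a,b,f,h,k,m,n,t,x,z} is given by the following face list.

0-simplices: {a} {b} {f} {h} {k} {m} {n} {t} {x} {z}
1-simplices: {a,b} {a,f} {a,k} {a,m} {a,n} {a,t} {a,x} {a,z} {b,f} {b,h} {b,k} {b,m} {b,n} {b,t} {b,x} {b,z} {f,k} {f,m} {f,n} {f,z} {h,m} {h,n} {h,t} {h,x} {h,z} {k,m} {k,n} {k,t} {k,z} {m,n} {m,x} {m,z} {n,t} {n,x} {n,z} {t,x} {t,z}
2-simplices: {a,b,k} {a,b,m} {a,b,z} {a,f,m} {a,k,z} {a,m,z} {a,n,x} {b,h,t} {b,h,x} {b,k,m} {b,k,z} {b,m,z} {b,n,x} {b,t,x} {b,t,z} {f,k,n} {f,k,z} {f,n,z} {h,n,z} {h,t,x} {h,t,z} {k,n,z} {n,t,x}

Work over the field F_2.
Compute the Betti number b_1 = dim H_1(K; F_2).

n_0=10 n_1=37 n_2=23  [Z2]
∂1: piv[ab,af,ak,am,an,at,ax,az,bh] rk=9  ker:bf,bk,bm,bn,bt,bx,bz,fk,fm,fn,fz,hm,hn,ht,hx,hz,km,kn,kt,kz,mn,mx,mz,nt,nx,nz,tx,tz
∂2: piv[abk,abm,abz,afm,akz,amz,anx,bht,bhx,bkm,bnx,btx,btz,fkn,fkz,fnz,hnz,htz,ntx] rk=19  ker:bkz,bmz,htx,knz
b_1=(37−9)−19=9

b_1=9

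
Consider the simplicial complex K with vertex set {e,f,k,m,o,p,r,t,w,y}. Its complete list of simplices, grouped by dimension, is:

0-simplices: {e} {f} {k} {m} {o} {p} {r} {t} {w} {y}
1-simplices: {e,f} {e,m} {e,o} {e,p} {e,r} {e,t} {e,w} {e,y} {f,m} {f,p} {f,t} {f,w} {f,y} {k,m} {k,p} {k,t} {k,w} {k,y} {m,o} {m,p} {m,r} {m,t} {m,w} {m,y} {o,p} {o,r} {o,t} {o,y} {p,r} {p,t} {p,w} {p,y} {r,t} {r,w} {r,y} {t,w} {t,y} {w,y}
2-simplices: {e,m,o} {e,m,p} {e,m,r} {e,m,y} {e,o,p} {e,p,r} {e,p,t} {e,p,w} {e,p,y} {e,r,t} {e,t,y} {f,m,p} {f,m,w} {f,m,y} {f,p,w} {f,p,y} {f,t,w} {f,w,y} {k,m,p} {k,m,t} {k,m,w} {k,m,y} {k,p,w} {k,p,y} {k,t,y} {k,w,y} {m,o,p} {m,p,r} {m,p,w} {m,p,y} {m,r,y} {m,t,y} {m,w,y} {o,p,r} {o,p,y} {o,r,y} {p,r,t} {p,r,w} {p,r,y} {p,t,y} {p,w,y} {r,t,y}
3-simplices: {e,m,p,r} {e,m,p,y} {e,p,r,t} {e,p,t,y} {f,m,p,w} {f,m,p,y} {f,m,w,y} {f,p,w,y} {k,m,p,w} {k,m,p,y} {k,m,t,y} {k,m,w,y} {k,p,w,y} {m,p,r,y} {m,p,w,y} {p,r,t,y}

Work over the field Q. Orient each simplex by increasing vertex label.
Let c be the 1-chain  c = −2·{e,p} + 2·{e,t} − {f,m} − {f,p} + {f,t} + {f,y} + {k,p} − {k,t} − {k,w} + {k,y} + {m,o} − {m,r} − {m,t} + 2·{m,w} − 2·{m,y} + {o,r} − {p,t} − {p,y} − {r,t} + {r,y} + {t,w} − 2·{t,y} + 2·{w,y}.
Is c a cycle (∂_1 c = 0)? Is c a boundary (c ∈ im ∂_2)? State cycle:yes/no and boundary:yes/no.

n_0=10 n_1=38 n_2=42 n_3=16  [Q]
∂1: piv[ef,em,eo,ep,er,et,ew,ey,km] rk=9  ker:fm,fp,ft,fw,fy,kp,kt,kw,ky,mo,mp,mr,mt,mw,my,op,or,ot,oy,pr,pt,pw,py,rt,rw,ry,tw,ty,wy
∂2: piv[emo,emp,emr,emy,eop,epr,ept,epw,epy,ert,ety,fmp,fmw,fmy,fpw,ftw,fwy,kmp,kmt,kmw,kmy,kty,mry,opr,opy,prw] rk=26  ker:fpy,kpw,kpy,kwy,mop,mpr,mpw,mpy,mty,mwy,ory,prt,pry,pty,pwy,rty
∂3: piv[empr,empy,eprt,epty,fmpw,fmpy,fmwy,fpwy,kmpw,kmpy,kmty,kmwy,mpry,prty] rk=14  ker:kpwy,mpwy
∂1c = 0
c vs im∂2: reduces to 0 ⇒ boundary

cycle:yes boundary:yes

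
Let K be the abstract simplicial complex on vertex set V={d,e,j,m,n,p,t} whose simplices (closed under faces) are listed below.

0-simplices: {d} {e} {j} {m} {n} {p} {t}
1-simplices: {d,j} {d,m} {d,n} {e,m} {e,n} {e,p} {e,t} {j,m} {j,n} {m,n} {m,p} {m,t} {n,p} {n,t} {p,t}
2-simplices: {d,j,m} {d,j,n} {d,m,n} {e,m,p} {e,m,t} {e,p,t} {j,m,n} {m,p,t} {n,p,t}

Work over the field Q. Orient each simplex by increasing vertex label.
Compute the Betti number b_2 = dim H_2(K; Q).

b_2=2

n_0=7 n_1=15 n_2=9  [Q]
∂1: piv[dj,dm,dn,em,ep,et] rk=6  ker:en,jm,jn,mn,mp,mt,np,nt,pt
∂2: piv[djm,djn,dmn,emp,emt,ept,npt] rk=7  ker:jmn,mpt
b_2=(9−7)−0=2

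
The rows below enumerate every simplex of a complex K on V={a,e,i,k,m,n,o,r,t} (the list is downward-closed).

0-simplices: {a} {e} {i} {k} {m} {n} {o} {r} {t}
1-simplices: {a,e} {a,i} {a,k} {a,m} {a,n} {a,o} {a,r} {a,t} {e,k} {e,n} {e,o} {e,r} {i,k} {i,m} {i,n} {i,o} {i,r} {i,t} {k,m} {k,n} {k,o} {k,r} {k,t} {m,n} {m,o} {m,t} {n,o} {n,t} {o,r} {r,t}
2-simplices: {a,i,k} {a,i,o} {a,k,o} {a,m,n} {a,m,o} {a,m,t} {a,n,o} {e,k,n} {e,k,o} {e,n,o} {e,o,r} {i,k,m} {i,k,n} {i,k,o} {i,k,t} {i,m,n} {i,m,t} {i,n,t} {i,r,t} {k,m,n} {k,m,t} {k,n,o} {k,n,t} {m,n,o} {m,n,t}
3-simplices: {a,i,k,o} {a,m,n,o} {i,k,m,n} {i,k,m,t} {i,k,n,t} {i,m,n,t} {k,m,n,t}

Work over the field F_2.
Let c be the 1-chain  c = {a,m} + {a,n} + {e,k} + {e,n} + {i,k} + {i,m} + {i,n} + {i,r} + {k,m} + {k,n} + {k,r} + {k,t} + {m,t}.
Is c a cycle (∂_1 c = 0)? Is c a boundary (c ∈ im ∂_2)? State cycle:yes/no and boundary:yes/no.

cycle:yes boundary:no

n_0=9 n_1=30 n_2=25 n_3=7  [Z2]
∂1: piv[ae,ai,ak,am,an,ao,ar,at] rk=8  ker:ek,en,eo,er,ik,im,in,io,ir,it,km,kn,ko,kr,kt,mn,mo,mt,no,nt,or,rt
∂2: piv[aik,aio,ako,amn,amo,amt,ano,ekn,eko,eno,eor,ikm,ikn,ikt,imn,imt,int,irt] rk=18  ker:iko,kmn,kmt,kno,knt,mno,mnt
∂3: piv[aiko,amno,ikmn,ikmt,iknt,imnt] rk=6  ker:kmnt
∂1c = 0
c vs im∂2: residual ≠ 0 ⇒ not boundary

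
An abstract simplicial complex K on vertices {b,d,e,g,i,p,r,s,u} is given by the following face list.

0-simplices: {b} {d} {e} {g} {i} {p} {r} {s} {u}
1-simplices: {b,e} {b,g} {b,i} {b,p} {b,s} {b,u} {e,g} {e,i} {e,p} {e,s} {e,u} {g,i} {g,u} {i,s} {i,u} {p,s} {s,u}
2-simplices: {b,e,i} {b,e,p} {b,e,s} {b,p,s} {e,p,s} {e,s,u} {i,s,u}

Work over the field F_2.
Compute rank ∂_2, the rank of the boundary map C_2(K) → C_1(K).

n_0=9 n_1=17 n_2=7  [Z2]
∂1: piv[be,bg,bi,bp,bs,bu] rk=6  ker:eg,ei,ep,es,eu,gi,gu,is,iu,ps,su
∂2: piv[bei,bep,bes,bps,esu,isu] rk=6  ker:eps
rk∂_2=6

rank∂_2=6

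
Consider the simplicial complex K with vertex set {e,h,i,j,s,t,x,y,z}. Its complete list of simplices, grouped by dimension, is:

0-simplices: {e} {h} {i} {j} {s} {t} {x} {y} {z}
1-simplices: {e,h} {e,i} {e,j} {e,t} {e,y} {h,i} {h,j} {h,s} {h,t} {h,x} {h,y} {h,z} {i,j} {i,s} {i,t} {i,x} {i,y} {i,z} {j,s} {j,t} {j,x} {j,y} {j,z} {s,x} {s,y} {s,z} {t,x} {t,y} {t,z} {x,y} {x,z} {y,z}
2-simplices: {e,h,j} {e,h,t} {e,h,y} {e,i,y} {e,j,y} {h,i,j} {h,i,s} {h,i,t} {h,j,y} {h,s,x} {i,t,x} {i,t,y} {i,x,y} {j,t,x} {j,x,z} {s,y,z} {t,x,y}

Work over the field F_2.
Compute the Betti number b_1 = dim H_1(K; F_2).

b_1=9

n_0=9 n_1=32 n_2=17  [Z2]
∂1: piv[eh,ei,ej,et,ey,hs,hx,hz] rk=8  ker:hi,hj,ht,hy,ij,is,it,ix,iy,iz,js,jt,jx,jy,jz,sx,sy,sz,tx,ty,tz,xy,xz,yz
∂2: piv[ehj,eht,ehy,eiy,ejy,hij,his,hit,hsx,itx,ity,ixy,jtx,jxz,syz] rk=15  ker:hjy,txy
b_1=(32−8)−15=9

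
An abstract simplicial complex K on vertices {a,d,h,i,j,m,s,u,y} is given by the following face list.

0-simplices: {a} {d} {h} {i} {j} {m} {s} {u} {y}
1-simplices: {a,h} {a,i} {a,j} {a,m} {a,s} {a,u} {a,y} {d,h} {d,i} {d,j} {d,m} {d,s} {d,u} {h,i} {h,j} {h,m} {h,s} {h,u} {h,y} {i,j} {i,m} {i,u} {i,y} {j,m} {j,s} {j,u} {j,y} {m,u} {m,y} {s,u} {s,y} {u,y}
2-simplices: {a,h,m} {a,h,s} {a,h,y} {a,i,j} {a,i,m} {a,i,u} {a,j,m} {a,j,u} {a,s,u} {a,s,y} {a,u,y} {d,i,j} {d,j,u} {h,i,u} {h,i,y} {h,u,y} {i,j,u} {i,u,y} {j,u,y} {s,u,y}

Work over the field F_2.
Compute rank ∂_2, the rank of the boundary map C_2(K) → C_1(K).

n_0=9 n_1=32 n_2=20  [Z2]
∂1: piv[ah,ai,aj,am,as,au,ay,dh] rk=8  ker:di,dj,dm,ds,du,hi,hj,hm,hs,hu,hy,ij,im,iu,iy,jm,js,ju,jy,mu,my,su,sy,uy
∂2: piv[ahm,ahs,ahy,aij,aim,aiu,ajm,aju,asu,asy,auy,dij,dju,hiu,hiy,huy,juy] rk=17  ker:iju,iuy,suy
rk∂_2=17

rank∂_2=17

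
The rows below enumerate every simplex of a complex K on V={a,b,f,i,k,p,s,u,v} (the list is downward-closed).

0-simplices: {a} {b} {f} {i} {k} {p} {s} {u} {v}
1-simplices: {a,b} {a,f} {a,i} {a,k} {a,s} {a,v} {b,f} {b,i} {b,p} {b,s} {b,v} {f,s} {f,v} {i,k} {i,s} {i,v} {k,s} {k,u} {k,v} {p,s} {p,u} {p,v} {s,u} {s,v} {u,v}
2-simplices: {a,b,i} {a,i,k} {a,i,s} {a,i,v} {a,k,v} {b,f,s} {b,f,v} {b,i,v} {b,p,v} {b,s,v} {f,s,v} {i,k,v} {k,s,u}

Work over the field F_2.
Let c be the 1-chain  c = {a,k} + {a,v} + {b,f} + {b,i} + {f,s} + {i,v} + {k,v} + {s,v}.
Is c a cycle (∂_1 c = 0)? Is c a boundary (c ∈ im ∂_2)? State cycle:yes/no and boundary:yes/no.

cycle:yes boundary:yes

n_0=9 n_1=25 n_2=13  [Z2]
∂1: piv[ab,af,ai,ak,as,av,bp,ku] rk=8  ker:bf,bi,bs,bv,fs,fv,ik,is,iv,ks,kv,ps,pu,pv,su,sv,uv
∂2: piv[abi,aik,ais,aiv,akv,bfs,bfv,biv,bpv,bsv,ksu] rk=11  ker:fsv,ikv
∂1c = 0
c vs im∂2: reduces to 0 ⇒ boundary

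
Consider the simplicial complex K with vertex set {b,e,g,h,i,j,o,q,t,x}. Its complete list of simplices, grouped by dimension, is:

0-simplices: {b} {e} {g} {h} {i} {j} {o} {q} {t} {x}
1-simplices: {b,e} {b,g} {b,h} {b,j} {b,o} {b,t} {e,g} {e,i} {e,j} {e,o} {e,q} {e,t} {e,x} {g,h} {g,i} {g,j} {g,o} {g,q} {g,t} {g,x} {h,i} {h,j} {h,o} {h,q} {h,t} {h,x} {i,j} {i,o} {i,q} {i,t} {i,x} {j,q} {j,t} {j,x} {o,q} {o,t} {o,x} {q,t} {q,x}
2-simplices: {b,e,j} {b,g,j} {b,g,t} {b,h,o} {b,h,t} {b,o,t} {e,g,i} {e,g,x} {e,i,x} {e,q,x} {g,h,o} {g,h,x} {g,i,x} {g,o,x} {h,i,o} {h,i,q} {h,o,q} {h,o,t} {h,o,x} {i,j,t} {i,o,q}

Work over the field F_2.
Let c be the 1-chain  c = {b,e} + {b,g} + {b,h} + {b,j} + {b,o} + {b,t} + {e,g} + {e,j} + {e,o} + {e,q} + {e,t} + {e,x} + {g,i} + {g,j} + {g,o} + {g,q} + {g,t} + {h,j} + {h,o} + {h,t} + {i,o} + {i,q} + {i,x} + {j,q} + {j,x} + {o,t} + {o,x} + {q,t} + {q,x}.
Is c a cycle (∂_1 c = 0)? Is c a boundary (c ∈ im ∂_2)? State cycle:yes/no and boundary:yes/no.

n_0=10 n_1=39 n_2=21  [Z2]
∂1: piv[be,bg,bh,bj,bo,bt,ei,eq,ex] rk=9  ker:eg,ej,eo,et,gh,gi,gj,go,gq,gt,gx,hi,hj,ho,hq,ht,hx,ij,io,iq,it,ix,jq,jt,jx,oq,ot,ox,qt,qx
∂2: piv[bej,bgj,bgt,bho,bht,bot,egi,egx,eix,eqx,gho,ghx,gox,hio,hiq,hoq,ijt] rk=17  ker:gix,hot,hox,ioq
∂1c = {e} + {g} + {o} + {x}

cycle:no boundary:no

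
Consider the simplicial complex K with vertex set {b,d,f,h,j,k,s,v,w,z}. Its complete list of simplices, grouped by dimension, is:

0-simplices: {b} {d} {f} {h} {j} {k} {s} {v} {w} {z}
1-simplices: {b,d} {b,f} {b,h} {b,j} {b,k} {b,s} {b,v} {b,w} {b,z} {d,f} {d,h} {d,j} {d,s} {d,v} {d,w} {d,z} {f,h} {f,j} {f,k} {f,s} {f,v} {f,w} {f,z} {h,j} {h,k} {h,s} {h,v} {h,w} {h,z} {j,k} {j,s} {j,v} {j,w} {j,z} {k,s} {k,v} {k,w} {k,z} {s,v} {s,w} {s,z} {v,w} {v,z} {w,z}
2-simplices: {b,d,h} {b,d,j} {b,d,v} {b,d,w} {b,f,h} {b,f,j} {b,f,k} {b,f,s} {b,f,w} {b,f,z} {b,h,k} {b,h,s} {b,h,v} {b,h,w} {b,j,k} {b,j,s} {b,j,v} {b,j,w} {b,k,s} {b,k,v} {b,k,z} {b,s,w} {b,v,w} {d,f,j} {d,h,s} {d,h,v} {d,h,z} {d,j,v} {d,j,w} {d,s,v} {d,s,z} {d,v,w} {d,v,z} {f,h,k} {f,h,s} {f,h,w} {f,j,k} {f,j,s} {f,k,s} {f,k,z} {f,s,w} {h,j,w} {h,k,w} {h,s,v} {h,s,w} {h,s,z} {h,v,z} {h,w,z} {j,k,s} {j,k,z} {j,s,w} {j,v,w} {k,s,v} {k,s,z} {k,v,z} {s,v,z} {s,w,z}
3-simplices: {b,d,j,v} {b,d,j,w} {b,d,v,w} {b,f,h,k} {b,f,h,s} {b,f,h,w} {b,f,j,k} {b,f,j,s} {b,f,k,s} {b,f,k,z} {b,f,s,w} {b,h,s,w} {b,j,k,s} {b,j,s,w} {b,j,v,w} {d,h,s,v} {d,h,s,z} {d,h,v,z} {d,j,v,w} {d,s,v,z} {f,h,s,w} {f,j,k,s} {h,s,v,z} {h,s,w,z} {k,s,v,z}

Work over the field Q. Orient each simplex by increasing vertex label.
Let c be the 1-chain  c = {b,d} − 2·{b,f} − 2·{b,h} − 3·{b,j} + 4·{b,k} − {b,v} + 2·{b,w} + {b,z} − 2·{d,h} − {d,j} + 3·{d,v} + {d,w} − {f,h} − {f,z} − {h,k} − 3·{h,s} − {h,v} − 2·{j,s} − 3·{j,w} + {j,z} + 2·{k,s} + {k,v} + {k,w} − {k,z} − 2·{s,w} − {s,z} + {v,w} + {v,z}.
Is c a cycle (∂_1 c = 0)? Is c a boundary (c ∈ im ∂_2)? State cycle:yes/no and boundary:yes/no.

cycle:yes boundary:yes

n_0=10 n_1=44 n_2=57 n_3=25  [Q]
∂1: piv[bd,bf,bh,bj,bk,bs,bv,bw,bz] rk=9  ker:df,dh,dj,ds,dv,dw,dz,fh,fj,fk,fs,fv,fw,fz,hj,hk,hs,hv,hw,hz,jk,js,jv,jw,jz,ks,kv,kw,kz,sv,sw,sz,vw,vz,wz
∂2: piv[bdh,bdj,bdv,bdw,bfh,bfj,bfk,bfs,bfw,bfz,bhk,bhs,bhv,bhw,bjk,bjs,bjv,bjw,bks,bkv,bkz,bsw,bvw,dfj,dhs,dhz,dsv,dsz,dvz,hjw,hkw,hwz,jkz,ksz] rk=34  ker:dhv,djv,djw,dvw,fhk,fhs,fhw,fjk,fjs,fks,fkz,fsw,hsv,hsw,hsz,hvz,jks,jsw,jvw,ksv,kvz,svz,swz
∂3: piv[bdjv,bdjw,bdvw,bfhk,bfhs,bfhw,bfjk,bfjs,bfks,bfkz,bfsw,bhsw,bjks,bjsw,bjvw,dhsv,dhsz,dhvz,dsvz,hswz,ksvz] rk=21  ker:djvw,fhsw,fjks,hsvz
∂1c = 0
c vs im∂2: reduces to 0 ⇒ boundary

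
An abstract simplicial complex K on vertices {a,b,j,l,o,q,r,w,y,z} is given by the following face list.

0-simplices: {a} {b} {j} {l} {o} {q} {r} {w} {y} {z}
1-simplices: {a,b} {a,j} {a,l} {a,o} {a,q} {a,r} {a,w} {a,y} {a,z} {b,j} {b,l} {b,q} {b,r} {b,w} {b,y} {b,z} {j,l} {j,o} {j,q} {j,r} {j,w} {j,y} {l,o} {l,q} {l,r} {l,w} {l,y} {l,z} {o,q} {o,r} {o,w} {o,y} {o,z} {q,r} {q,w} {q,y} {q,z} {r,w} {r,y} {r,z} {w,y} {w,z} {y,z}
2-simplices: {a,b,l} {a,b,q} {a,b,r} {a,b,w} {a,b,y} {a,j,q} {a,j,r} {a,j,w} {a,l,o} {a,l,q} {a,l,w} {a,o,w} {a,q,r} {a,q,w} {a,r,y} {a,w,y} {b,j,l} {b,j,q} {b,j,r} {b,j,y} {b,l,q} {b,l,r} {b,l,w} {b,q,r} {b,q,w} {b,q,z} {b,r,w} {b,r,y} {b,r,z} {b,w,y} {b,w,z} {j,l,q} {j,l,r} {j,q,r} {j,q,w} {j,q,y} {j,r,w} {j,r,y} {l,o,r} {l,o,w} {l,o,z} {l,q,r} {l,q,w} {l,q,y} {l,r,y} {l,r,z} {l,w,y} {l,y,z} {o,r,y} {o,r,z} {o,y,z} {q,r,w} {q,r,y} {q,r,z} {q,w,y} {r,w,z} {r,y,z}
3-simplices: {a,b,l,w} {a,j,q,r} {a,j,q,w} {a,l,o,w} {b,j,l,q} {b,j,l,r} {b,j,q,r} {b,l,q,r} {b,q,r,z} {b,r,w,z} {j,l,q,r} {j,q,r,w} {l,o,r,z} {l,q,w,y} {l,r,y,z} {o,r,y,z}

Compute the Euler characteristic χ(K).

n_0=10 n_1=43 n_2=57 n_3=16
χ=+10−43+57−16=8

χ(K)=8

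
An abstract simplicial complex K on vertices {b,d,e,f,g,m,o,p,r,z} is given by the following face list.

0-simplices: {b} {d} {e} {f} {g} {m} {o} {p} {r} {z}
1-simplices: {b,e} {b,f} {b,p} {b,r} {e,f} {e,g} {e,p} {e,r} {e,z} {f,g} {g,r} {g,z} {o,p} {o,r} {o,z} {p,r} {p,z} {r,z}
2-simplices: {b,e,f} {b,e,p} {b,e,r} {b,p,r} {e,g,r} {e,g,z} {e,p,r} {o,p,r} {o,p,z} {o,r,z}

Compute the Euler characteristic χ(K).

χ(K)=2

n_0=10 n_1=18 n_2=10
χ=+10−18+10=2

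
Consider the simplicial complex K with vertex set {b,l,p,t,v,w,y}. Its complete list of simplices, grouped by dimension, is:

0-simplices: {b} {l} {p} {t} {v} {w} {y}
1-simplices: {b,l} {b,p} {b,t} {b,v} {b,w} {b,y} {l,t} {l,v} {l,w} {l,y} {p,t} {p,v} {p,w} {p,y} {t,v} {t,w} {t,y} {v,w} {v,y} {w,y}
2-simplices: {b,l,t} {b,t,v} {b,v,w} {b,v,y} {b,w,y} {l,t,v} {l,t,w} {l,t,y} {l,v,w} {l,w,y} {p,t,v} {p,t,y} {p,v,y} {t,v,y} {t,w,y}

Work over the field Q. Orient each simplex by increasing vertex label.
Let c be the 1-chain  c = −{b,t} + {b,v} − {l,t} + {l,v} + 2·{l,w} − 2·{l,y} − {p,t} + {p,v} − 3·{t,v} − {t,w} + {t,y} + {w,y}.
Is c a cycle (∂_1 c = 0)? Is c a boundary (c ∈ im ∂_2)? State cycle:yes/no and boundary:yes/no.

cycle:yes boundary:yes

n_0=7 n_1=20 n_2=15  [Q]
∂1: piv[bl,bp,bt,bv,bw,by] rk=6  ker:lt,lv,lw,ly,pt,pv,pw,py,tv,tw,ty,vw,vy,wy
∂2: piv[blt,btv,bvw,bvy,bwy,ltv,ltw,lty,lvw,lwy,ptv,pty] rk=12  ker:pvy,tvy,twy
∂1c = 0
c vs im∂2: reduces to 0 ⇒ boundary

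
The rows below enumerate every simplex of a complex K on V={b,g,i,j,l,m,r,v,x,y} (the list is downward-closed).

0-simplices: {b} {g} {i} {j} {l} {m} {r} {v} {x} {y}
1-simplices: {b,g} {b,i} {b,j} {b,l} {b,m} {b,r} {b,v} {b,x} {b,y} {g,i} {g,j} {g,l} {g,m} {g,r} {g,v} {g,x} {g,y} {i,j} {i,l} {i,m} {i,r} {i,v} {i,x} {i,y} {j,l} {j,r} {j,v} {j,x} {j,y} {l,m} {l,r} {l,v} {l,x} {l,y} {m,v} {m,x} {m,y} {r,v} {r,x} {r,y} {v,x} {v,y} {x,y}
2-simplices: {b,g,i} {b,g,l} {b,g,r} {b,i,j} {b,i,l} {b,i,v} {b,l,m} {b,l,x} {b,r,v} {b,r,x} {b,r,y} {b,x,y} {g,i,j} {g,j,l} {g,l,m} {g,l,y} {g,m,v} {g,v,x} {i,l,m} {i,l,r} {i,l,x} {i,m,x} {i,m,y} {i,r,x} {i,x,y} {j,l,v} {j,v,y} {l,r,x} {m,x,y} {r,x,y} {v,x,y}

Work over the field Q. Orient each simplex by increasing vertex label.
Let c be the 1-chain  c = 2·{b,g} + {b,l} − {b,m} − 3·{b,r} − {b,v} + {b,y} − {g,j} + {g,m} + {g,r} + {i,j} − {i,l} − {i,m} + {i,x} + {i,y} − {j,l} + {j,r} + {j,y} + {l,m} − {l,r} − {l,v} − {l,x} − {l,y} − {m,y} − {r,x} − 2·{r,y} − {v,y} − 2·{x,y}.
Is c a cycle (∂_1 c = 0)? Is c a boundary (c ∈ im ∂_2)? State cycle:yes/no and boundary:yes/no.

cycle:no boundary:no

n_0=10 n_1=43 n_2=31  [Q]
∂1: piv[bg,bi,bj,bl,bm,br,bv,bx,by] rk=9  ker:gi,gj,gl,gm,gr,gv,gx,gy,ij,il,im,ir,iv,ix,iy,jl,jr,jv,jx,jy,lm,lr,lv,lx,ly,mv,mx,my,rv,rx,ry,vx,vy,xy
∂2: piv[bgi,bgl,bgr,bij,bil,biv,blm,blx,brv,brx,bry,bxy,gij,gjl,glm,gly,gmv,gvx,ilm,ilr,ilx,imx,imy,irx,ixy,jlv,jvy,vxy] rk=28  ker:lrx,mxy,rxy
∂1c = {b} + {g} − {i} − {j} + 2·{l} + {m} + {r} − {v} + {x} − 4·{y}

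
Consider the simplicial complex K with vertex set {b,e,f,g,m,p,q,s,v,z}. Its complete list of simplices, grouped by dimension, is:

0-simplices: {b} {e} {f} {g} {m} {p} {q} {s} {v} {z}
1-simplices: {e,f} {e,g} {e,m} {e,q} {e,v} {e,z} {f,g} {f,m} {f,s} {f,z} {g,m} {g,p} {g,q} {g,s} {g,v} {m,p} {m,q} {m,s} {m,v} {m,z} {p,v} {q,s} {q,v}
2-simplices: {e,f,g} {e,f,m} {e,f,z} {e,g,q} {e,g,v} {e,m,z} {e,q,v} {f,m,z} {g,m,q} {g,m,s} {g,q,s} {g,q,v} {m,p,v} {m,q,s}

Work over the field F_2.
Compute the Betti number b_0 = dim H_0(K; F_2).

b_0=2

n_0=10 n_1=23 n_2=14  [Z2]
∂1: piv[ef,eg,em,eq,ev,ez,fs,gp] rk=8  ker:fg,fm,fz,gm,gq,gs,gv,mp,mq,ms,mv,mz,pv,qs,qv
∂2: piv[efg,efm,efz,egq,egv,emz,eqv,gmq,gms,gqs,mpv] rk=11  ker:fmz,gqv,mqs
b_0=(10−0)−8=2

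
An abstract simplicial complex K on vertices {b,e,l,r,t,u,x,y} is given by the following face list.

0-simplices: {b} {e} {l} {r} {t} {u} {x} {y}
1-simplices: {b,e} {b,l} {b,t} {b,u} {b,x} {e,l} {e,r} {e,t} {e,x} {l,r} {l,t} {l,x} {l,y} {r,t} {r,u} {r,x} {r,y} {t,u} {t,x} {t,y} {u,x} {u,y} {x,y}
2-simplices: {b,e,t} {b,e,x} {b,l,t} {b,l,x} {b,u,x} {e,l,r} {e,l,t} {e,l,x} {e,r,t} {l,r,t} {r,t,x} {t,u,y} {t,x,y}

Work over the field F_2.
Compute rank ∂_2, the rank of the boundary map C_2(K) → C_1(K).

n_0=8 n_1=23 n_2=13  [Z2]
∂1: piv[be,bl,bt,bu,bx,er,ly] rk=7  ker:el,et,ex,lr,lt,lx,rt,ru,rx,ry,tu,tx,ty,ux,uy,xy
∂2: piv[bet,bex,blt,blx,bux,elr,elt,ert,rtx,tuy,txy] rk=11  ker:elx,lrt
rk∂_2=11

rank∂_2=11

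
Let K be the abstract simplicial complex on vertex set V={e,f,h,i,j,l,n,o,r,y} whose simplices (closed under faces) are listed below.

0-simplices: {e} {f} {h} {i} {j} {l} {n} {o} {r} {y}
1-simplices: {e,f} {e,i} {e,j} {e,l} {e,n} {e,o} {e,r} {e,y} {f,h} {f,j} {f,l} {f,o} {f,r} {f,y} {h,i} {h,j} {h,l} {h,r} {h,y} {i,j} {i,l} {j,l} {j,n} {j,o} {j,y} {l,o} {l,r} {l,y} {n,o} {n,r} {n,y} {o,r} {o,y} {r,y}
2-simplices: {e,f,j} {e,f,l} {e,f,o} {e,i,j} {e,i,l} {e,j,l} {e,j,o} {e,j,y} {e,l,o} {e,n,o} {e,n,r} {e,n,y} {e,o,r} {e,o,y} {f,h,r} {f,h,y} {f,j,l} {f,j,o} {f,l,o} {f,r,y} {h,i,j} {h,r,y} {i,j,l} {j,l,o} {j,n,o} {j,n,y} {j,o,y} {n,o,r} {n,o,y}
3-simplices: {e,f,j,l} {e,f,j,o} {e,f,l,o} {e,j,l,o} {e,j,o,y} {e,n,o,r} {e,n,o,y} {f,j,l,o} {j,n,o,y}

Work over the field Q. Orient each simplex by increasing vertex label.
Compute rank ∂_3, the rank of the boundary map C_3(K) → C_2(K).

rank∂_3=8

n_0=10 n_1=34 n_2=29 n_3=9  [Q]
∂1: piv[ef,ei,ej,el,en,eo,er,ey,fh] rk=9  ker:fj,fl,fo,fr,fy,hi,hj,hl,hr,hy,ij,il,jl,jn,jo,jy,lo,lr,ly,no,nr,ny,or,oy,ry
∂2: piv[efj,efl,efo,eij,eil,ejl,ejo,ejy,elo,eno,enr,eny,eor,eoy,fhr,fhy,fry,hij,jno] rk=19  ker:fjl,fjo,flo,hry,ijl,jlo,jny,joy,nor,noy
∂3: piv[efjl,efjo,eflo,ejlo,ejoy,enor,enoy,jnoy] rk=8  ker:fjlo
rk∂_3=8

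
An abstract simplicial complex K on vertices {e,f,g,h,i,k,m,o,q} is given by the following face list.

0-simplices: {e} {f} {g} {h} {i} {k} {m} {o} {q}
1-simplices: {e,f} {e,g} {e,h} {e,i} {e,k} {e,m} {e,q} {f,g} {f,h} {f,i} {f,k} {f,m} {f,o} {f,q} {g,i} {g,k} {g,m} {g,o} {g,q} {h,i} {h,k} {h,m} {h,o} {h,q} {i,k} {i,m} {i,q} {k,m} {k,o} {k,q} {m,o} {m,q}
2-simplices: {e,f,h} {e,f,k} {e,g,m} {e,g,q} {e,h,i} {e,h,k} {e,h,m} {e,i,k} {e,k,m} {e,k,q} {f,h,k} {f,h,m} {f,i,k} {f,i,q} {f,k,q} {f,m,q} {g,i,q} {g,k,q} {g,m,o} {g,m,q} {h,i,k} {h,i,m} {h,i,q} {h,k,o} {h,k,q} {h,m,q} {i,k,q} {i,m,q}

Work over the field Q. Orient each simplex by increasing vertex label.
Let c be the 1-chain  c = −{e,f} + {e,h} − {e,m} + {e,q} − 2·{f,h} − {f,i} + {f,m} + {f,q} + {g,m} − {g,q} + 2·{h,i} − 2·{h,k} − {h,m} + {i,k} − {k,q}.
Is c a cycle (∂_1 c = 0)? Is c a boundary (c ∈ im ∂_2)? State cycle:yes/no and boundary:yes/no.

n_0=9 n_1=32 n_2=28  [Q]
∂1: piv[ef,eg,eh,ei,ek,em,eq,fo] rk=8  ker:fg,fh,fi,fk,fm,fq,gi,gk,gm,go,gq,hi,hk,hm,ho,hq,ik,im,iq,km,ko,kq,mo,mq
∂2: piv[efh,efk,egm,egq,ehi,ehk,ehm,eik,ekm,ekq,fhm,fik,fiq,fkq,fmq,giq,gkq,gmo,him,hiq,hko] rk=21  ker:fhk,gmq,hik,hkq,hmq,ikq,imq
∂1c = 0
c vs im∂2: reduces to 0 ⇒ boundary

cycle:yes boundary:yes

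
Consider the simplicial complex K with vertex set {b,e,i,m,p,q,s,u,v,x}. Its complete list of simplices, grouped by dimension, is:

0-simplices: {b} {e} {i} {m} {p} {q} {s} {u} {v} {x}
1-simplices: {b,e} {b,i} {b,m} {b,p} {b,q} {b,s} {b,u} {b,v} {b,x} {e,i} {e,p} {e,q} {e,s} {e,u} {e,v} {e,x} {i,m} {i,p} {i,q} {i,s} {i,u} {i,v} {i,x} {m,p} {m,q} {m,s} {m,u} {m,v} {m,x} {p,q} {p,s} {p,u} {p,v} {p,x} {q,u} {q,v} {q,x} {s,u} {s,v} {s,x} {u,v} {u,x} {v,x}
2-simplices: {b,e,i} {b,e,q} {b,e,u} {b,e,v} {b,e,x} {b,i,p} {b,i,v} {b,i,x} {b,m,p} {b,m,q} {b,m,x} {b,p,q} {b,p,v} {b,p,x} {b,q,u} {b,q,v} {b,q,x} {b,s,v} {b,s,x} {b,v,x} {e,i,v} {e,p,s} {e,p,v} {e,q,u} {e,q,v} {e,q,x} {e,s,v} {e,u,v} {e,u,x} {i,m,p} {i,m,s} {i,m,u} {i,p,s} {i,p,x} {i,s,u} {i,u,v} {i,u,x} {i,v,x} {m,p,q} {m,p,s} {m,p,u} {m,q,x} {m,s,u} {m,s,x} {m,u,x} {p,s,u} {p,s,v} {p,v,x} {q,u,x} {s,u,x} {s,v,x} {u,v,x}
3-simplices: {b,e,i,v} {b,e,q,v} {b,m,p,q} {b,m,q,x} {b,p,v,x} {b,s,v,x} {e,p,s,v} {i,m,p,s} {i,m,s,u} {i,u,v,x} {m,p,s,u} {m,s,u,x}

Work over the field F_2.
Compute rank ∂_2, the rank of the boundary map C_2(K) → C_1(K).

n_0=10 n_1=43 n_2=52 n_3=12  [Z2]
∂1: piv[be,bi,bm,bp,bq,bs,bu,bv,bx] rk=9  ker:ei,ep,eq,es,eu,ev,ex,im,ip,iq,is,iu,iv,ix,mp,mq,ms,mu,mv,mx,pq,ps,pu,pv,px,qu,qv,qx,su,sv,sx,uv,ux,vx
∂2: piv[bei,beq,beu,bev,bex,bip,biv,bix,bmp,bmq,bmx,bpq,bpv,bpx,bqu,bqv,bqx,bsv,bsx,bvx,eps,epv,esv,euv,eux,imp,ims,imu,ips,isu,iuv,mpu] rk=32  ker:eiv,equ,eqv,eqx,ipx,iux,ivx,mpq,mps,mqx,msu,msx,mux,psu,psv,pvx,qux,sux,svx,uvx
∂3: piv[beiv,beqv,bmpq,bmqx,bpvx,bsvx,epsv,imps,imsu,iuvx,mpsu,msux] rk=12
rk∂_2=32

rank∂_2=32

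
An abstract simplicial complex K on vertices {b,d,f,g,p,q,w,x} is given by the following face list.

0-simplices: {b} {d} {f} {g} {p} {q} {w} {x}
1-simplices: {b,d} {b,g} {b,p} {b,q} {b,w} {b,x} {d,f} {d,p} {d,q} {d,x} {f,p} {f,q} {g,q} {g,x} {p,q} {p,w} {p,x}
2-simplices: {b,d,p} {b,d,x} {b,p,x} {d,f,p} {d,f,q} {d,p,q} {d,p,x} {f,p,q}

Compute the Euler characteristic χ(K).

n_0=8 n_1=17 n_2=8
χ=+8−17+8=-1

χ(K)=-1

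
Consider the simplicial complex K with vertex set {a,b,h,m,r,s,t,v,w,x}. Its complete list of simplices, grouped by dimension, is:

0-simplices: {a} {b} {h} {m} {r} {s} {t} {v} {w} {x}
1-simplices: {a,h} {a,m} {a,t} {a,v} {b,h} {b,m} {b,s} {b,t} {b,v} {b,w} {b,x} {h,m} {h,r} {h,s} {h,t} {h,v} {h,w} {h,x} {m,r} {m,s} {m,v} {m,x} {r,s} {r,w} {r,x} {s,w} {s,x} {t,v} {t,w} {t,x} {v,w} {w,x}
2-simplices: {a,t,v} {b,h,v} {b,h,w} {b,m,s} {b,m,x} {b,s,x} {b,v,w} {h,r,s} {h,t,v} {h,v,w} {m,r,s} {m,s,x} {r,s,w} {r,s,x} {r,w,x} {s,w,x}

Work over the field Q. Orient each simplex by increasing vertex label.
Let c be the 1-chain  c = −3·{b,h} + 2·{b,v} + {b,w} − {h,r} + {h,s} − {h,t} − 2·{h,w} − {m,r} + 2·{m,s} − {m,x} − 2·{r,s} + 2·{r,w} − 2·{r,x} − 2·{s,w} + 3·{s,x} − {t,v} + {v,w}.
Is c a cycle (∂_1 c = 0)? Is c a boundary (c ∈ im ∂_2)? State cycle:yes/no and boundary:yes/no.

cycle:yes boundary:yes

n_0=10 n_1=32 n_2=16  [Q]
∂1: piv[ah,am,at,av,bh,bs,bw,bx,hr] rk=9  ker:bm,bt,bv,hm,hs,ht,hv,hw,hx,mr,ms,mv,mx,rs,rw,rx,sw,sx,tv,tw,tx,vw,wx
∂2: piv[atv,bhv,bhw,bms,bmx,bsx,bvw,hrs,htv,mrs,rsw,rsx,rwx] rk=13  ker:hvw,msx,swx
∂1c = 0
c vs im∂2: reduces to 0 ⇒ boundary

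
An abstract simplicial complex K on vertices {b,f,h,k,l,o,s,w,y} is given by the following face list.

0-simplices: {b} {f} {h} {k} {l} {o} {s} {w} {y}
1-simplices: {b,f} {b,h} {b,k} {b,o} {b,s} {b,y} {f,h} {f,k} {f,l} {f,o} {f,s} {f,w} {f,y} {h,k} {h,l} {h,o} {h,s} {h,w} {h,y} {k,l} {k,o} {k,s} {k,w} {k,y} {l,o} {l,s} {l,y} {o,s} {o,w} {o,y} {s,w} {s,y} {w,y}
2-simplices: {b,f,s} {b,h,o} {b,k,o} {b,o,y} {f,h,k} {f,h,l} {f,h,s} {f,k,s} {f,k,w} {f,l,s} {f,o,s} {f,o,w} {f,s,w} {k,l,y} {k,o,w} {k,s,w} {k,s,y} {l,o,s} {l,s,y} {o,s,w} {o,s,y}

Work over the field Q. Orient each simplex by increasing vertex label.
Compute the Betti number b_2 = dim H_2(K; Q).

b_2=2

n_0=9 n_1=33 n_2=21  [Q]
∂1: piv[bf,bh,bk,bo,bs,by,fl,fw] rk=8  ker:fh,fk,fo,fs,fy,hk,hl,ho,hs,hw,hy,kl,ko,ks,kw,ky,lo,ls,ly,os,ow,oy,sw,sy,wy
∂2: piv[bfs,bho,bko,boy,fhk,fhl,fhs,fks,fkw,fls,fos,fow,fsw,kly,kow,ksy,los,lsy,osy] rk=19  ker:ksw,osw
b_2=(21−19)−0=2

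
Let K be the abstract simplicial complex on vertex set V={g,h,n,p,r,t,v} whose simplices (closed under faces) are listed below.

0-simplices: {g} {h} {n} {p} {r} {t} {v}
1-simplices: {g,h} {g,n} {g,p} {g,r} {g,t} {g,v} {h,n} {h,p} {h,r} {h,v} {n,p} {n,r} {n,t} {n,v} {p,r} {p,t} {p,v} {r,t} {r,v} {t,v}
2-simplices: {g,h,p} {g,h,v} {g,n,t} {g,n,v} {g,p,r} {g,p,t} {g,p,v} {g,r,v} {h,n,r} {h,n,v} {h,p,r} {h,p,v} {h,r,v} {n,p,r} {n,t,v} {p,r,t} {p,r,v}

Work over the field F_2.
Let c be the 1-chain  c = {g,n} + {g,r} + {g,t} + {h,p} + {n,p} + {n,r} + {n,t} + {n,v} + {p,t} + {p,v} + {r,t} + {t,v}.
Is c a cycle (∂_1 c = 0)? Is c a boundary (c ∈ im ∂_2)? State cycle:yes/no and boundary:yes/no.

n_0=7 n_1=20 n_2=17  [Z2]
∂1: piv[gh,gn,gp,gr,gt,gv] rk=6  ker:hn,hp,hr,hv,np,nr,nt,nv,pr,pt,pv,rt,rv,tv
∂2: piv[ghp,ghv,gnt,gnv,gpr,gpt,gpv,grv,hnr,hnv,hpr,npr,ntv,prt] rk=14  ker:hpv,hrv,prv
∂1c = {g} + {h} + {n} + {r} + {t} + {v}

cycle:no boundary:no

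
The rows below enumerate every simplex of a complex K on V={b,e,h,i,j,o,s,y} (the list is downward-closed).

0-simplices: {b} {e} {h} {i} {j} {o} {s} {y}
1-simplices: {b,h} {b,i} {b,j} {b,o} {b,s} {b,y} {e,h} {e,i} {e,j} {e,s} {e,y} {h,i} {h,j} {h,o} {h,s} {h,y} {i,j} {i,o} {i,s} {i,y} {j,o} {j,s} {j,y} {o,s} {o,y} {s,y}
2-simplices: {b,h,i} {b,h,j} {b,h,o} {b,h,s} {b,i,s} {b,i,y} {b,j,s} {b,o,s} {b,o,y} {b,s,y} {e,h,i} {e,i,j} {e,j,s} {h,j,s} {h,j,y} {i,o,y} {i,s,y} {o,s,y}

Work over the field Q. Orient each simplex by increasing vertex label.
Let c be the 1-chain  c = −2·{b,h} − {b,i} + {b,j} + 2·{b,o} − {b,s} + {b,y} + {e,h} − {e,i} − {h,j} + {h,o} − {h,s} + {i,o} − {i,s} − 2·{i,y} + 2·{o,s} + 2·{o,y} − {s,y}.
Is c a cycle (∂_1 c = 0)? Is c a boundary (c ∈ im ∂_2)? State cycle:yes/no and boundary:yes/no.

cycle:yes boundary:yes

n_0=8 n_1=26 n_2=18  [Q]
∂1: piv[bh,bi,bj,bo,bs,by,eh] rk=7  ker:ei,ej,es,ey,hi,hj,ho,hs,hy,ij,io,is,iy,jo,js,jy,os,oy,sy
∂2: piv[bhi,bhj,bho,bhs,bis,biy,bjs,bos,boy,bsy,ehi,eij,ejs,hjy,ioy] rk=15  ker:hjs,isy,osy
∂1c = 0
c vs im∂2: reduces to 0 ⇒ boundary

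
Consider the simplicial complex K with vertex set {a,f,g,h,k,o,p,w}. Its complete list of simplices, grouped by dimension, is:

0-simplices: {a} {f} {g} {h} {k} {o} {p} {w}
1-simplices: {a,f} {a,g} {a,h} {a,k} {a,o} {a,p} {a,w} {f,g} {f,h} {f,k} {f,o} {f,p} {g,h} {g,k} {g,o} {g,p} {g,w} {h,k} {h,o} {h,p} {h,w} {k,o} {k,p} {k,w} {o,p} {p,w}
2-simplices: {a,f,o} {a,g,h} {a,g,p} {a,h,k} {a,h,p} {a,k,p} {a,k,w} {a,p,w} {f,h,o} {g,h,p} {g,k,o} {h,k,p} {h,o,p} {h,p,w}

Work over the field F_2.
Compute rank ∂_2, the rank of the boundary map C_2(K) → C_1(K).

n_0=8 n_1=26 n_2=14  [Z2]
∂1: piv[af,ag,ah,ak,ao,ap,aw] rk=7  ker:fg,fh,fk,fo,fp,gh,gk,go,gp,gw,hk,ho,hp,hw,ko,kp,kw,op,pw
∂2: piv[afo,agh,agp,ahk,ahp,akp,akw,apw,fho,gko,hop,hpw] rk=12  ker:ghp,hkp
rk∂_2=12

rank∂_2=12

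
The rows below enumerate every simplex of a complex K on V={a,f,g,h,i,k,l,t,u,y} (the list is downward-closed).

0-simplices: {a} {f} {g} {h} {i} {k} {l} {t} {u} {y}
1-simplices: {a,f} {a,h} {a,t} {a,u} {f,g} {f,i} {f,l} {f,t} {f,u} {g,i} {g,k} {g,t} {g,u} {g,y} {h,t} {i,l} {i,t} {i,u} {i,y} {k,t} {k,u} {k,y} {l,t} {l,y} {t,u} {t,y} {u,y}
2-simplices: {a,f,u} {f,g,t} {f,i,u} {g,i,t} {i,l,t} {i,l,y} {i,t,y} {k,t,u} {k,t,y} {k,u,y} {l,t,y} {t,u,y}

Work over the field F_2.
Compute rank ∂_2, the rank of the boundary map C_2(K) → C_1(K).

rank∂_2=10

n_0=10 n_1=27 n_2=12  [Z2]
∂1: piv[af,ah,at,au,fg,fi,fl,gk,gy] rk=9  ker:ft,fu,gi,gt,gu,ht,il,it,iu,iy,kt,ku,ky,lt,ly,tu,ty,uy
∂2: piv[afu,fgt,fiu,git,ilt,ily,ity,ktu,kty,kuy] rk=10  ker:lty,tuy
rk∂_2=10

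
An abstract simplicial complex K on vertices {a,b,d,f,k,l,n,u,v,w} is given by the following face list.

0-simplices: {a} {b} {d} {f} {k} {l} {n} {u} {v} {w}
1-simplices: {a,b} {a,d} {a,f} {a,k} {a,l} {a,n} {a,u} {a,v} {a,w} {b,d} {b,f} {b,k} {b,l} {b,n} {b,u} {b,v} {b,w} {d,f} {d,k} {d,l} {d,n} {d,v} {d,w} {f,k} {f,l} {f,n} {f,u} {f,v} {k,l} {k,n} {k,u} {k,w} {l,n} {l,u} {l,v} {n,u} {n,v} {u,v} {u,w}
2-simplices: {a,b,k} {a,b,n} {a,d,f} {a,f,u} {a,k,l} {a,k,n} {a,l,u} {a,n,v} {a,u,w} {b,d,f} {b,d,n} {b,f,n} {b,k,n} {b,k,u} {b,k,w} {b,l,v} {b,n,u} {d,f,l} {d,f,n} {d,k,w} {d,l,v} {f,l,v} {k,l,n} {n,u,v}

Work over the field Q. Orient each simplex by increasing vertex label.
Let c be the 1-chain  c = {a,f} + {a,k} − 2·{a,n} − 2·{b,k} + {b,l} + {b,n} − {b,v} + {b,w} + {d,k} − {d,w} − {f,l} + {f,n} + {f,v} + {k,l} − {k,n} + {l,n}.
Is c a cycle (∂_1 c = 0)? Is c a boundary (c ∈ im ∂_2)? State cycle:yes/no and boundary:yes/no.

cycle:yes boundary:no

n_0=10 n_1=39 n_2=24  [Q]
∂1: piv[ab,ad,af,ak,al,an,au,av,aw] rk=9  ker:bd,bf,bk,bl,bn,bu,bv,bw,df,dk,dl,dn,dv,dw,fk,fl,fn,fu,fv,kl,kn,ku,kw,ln,lu,lv,nu,nv,uv,uw
∂2: piv[abk,abn,adf,afu,akl,akn,alu,anv,auw,bdf,bdn,bfn,bku,bkw,blv,bnu,dfl,dkw,dlv,flv,kln,nuv] rk=22  ker:bkn,dfn
∂1c = 0
c vs im∂2: residual ≠ 0 ⇒ not boundary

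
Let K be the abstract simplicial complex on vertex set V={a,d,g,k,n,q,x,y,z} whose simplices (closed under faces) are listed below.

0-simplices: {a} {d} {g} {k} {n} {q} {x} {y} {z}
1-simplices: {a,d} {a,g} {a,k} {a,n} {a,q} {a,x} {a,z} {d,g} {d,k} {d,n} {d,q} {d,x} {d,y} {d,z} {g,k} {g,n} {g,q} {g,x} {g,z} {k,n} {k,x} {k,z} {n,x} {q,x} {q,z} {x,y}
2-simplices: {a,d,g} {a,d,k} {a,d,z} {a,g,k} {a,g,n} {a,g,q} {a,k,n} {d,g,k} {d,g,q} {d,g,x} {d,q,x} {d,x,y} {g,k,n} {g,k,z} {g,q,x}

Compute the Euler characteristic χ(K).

n_0=9 n_1=26 n_2=15
χ=+9−26+15=-2

χ(K)=-2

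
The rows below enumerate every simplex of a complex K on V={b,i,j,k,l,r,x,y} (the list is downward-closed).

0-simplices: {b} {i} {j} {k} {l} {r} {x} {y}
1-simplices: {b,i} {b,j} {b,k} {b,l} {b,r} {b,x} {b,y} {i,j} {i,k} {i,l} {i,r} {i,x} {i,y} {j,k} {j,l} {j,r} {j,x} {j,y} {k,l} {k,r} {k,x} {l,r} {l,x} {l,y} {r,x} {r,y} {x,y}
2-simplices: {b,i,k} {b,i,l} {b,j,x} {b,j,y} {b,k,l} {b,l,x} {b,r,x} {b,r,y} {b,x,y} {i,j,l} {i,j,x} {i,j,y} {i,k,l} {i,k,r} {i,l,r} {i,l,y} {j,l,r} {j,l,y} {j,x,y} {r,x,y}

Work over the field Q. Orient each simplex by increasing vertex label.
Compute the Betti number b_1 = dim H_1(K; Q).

b_1=4

n_0=8 n_1=27 n_2=20  [Q]
∂1: piv[bi,bj,bk,bl,br,bx,by] rk=7  ker:ij,ik,il,ir,ix,iy,jk,jl,jr,jx,jy,kl,kr,kx,lr,lx,ly,rx,ry,xy
∂2: piv[bik,bil,bjx,bjy,bkl,blx,brx,bry,bxy,ijl,ijx,ijy,ikr,ilr,ily,jlr] rk=16  ker:ikl,jly,jxy,rxy
b_1=(27−7)−16=4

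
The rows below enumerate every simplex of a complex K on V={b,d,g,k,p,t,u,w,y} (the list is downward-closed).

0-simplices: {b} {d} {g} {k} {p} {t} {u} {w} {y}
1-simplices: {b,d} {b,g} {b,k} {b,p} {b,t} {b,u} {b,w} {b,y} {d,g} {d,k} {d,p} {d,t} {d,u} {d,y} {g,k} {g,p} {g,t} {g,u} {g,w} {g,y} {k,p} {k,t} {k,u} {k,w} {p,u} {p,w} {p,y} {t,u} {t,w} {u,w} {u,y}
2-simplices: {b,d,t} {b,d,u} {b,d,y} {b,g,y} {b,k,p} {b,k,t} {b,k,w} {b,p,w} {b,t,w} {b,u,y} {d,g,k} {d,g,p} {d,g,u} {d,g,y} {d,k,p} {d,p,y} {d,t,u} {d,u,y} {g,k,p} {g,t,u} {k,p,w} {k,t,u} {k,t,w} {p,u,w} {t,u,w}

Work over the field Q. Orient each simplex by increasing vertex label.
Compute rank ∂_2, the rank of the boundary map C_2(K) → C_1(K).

n_0=9 n_1=31 n_2=25  [Q]
∂1: piv[bd,bg,bk,bp,bt,bu,bw,by] rk=8  ker:dg,dk,dp,dt,du,dy,gk,gp,gt,gu,gw,gy,kp,kt,ku,kw,pu,pw,py,tu,tw,uw,uy
∂2: piv[bdt,bdu,bdy,bgy,bkp,bkt,bkw,bpw,btw,buy,dgk,dgp,dgu,dgy,dkp,dpy,dtu,gtu,ktu,puw,tuw] rk=21  ker:duy,gkp,kpw,ktw
rk∂_2=21

rank∂_2=21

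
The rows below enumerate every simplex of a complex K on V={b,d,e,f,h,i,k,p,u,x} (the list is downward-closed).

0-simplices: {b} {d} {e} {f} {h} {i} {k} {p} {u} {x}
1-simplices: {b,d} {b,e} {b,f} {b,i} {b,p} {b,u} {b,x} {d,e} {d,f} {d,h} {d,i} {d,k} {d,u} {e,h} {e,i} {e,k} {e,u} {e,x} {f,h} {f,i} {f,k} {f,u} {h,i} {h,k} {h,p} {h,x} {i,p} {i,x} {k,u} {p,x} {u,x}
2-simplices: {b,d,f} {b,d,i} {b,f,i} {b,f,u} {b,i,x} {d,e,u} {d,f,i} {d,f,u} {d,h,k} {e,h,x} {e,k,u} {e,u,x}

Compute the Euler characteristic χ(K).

n_0=10 n_1=31 n_2=12
χ=+10−31+12=-9

χ(K)=-9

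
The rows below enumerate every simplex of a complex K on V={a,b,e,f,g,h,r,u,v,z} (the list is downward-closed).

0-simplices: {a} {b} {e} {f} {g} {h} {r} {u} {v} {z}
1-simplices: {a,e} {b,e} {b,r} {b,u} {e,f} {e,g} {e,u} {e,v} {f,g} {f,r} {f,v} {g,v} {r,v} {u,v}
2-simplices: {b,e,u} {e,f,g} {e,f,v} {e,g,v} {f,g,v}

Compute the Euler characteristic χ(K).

χ(K)=1

n_0=10 n_1=14 n_2=5
χ=+10−14+5=1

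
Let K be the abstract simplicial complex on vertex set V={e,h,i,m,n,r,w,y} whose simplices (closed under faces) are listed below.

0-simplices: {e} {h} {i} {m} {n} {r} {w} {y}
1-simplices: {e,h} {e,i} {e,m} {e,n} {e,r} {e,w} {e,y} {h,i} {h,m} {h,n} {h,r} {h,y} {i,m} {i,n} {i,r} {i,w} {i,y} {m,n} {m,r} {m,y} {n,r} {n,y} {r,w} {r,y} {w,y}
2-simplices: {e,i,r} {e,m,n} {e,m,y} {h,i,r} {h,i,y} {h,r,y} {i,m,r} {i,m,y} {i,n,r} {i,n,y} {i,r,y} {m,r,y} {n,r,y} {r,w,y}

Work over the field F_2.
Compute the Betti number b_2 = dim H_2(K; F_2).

b_2=3

n_0=8 n_1=25 n_2=14  [Z2]
∂1: piv[eh,ei,em,en,er,ew,ey] rk=7  ker:hi,hm,hn,hr,hy,im,in,ir,iw,iy,mn,mr,my,nr,ny,rw,ry,wy
∂2: piv[eir,emn,emy,hir,hiy,hry,imr,imy,inr,iny,rwy] rk=11  ker:iry,mry,nry
b_2=(14−11)−0=3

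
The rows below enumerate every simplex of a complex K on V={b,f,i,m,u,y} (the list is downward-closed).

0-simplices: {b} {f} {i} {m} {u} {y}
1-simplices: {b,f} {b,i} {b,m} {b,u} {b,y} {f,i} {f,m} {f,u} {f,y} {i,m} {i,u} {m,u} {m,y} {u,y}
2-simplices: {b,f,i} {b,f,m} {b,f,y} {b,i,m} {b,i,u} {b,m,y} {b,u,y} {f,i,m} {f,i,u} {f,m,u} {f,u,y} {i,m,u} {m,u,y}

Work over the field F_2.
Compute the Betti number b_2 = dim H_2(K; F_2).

n_0=6 n_1=14 n_2=13  [Z2]
∂1: piv[bf,bi,bm,bu,by] rk=5  ker:fi,fm,fu,fy,im,iu,mu,my,uy
∂2: piv[bfi,bfm,bfy,bim,biu,bmy,buy,fiu,fmu] rk=9  ker:fim,fuy,imu,muy
b_2=(13−9)−0=4

b_2=4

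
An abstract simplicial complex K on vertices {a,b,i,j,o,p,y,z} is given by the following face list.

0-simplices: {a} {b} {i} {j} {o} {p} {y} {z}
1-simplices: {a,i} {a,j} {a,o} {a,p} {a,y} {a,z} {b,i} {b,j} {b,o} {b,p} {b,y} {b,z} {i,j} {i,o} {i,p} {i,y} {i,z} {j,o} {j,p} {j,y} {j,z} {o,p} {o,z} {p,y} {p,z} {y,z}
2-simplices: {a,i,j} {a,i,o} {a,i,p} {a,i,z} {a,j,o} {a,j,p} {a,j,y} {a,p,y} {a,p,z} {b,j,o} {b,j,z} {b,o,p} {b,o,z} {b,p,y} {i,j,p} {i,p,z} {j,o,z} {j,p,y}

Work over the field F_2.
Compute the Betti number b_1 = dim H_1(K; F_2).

b_1=5

n_0=8 n_1=26 n_2=18  [Z2]
∂1: piv[ai,aj,ao,ap,ay,az,bi] rk=7  ker:bj,bo,bp,by,bz,ij,io,ip,iy,iz,jo,jp,jy,jz,op,oz,py,pz,yz
∂2: piv[aij,aio,aip,aiz,ajo,ajp,ajy,apy,apz,bjo,bjz,bop,boz,bpy] rk=14  ker:ijp,ipz,joz,jpy
b_1=(26−7)−14=5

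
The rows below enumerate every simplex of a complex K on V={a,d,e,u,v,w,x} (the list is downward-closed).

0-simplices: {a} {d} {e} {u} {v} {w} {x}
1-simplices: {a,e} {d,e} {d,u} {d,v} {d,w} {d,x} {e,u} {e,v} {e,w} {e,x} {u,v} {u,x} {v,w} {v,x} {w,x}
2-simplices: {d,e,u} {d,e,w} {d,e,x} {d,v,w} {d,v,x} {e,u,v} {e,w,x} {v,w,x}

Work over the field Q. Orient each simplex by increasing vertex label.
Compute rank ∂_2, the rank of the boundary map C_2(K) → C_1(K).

rank∂_2=7

n_0=7 n_1=15 n_2=8  [Q]
∂1: piv[ae,de,du,dv,dw,dx] rk=6  ker:eu,ev,ew,ex,uv,ux,vw,vx,wx
∂2: piv[deu,dew,dex,dvw,dvx,euv,ewx] rk=7  ker:vwx
rk∂_2=7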